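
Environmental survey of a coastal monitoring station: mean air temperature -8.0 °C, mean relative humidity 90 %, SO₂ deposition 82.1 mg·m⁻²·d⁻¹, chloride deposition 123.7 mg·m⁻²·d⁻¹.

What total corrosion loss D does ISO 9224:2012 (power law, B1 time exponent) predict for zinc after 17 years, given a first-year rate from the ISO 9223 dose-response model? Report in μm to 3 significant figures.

D(17) = 31.3 μm

zinc: f(T) = +0.038·(T−10) [T≤10 °C] = -0.6840
  SO₂ term: 0.0129·82.1^0.44·exp(0.046·90-0.6840) = 2.843
  Sd branch = 0.0175·Sd^0.57·e^(0.008·RH+0.085·T) = 0.2838 μm/a
  sum: 2.843 + 0.2838 → r_corr = 3.127 μm/a
Long-term exponent b (ISO 9224 Table 2, B1) = 0.813
  D(17) = 3.127 × 17^0.813 = 3.127 × 10.01 = 31.3 μm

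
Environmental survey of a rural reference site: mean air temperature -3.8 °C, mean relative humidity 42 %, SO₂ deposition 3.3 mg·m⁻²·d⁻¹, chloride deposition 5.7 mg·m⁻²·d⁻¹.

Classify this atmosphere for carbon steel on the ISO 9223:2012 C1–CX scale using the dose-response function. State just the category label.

C2

carbon steel: f(T) = +0.150·(T−10) [T≤10 °C] = -2.0700
  Pd branch = 1.77·Pd^0.52·e^(0.02·RH+f) = 0.9625 μm/a
  Cl⁻ term: 0.102·5.7^0.62·exp(0.033·42+0.04·-3.8) = 1.031
  sum: 0.9625 + 1.031 → r_corr = 1.993 μm/a
Category bounds: 1.3…25 μm/a bracket r_corr ⇒ C2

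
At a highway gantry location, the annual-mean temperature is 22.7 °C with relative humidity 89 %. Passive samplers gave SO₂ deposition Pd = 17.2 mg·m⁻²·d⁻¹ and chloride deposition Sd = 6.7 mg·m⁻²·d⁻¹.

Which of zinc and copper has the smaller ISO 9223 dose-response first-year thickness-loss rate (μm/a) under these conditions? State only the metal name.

zinc

zinc: T>10 °C ⇒ hinge -0.071·(22.7−10) = -0.9017
  Pd branch = 0.0129·Pd^0.44·e^(0.046·RH+f) = 1.098 μm/a
  Cl⁻ term: 0.0175·6.7^0.57·exp(0.008·89+0.085·22.7) = 0.7263
  r_corr = 1.098 + 0.7263 = 1.824 μm/a
copper: f(T) = -0.080·(T−10) [T>10 °C] = -1.0160
  Pd branch = 0.0053·Pd^0.26·e^(0.059·RH+f) = 0.7669 μm/a
  Cl⁻ term: 0.01025·6.7^0.27·exp(0.036·89+0.049·22.7) = 1.283
  r_corr = 0.7669 + 1.283 = 2.05 μm/a
Ordering by μm/a: copper (2.05) > zinc (1.82)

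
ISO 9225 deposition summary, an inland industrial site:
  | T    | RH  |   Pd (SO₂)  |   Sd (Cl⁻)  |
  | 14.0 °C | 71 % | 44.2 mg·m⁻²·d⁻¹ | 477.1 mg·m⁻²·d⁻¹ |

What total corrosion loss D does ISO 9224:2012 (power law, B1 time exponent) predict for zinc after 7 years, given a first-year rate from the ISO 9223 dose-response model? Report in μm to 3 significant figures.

D(7) = 23.2 μm

zinc: temperature factor f = -0.071·(4.0) = -0.2840
  Pd branch = 0.0129·Pd^0.44·e^(0.046·RH+f) = 1.348 μm/a
  Cl⁻ term: 0.0175·477.1^0.57·exp(0.008·71+0.085·14.0) = 3.415
  sum: 1.348 + 3.415 → r_corr = 4.762 μm/a
Power-law: D(7) = r_corr · 7^0.813
  D(7) = 4.762 × 7^0.813 = 4.762 × 4.865 = 23.17 μm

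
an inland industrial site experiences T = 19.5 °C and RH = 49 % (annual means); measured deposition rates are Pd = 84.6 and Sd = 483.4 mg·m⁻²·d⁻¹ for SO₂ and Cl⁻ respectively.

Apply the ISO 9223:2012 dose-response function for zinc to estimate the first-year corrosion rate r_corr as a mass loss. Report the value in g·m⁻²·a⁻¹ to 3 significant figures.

r_corr = 36.0 g·m⁻²·a⁻¹

zinc: T>10 °C ⇒ hinge -0.071·(19.5−10) = -0.6745
  sulphur-dioxide contribution → 0.4412 μm/a
  chloride contribution → 4.604 μm/a
  ⇒ r_corr(zinc) = 5.046 μm/a
Convert to mass loss: 5.046 μm/a × 7.14 g/cm³ = 36.03 g·m⁻²·a⁻¹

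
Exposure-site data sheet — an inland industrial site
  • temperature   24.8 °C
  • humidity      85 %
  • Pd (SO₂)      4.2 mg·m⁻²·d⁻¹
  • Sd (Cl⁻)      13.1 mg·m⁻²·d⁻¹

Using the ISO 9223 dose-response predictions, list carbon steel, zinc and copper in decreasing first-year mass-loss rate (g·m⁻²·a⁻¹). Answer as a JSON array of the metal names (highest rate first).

["carbon steel", "copper", "zinc"]

carbon steel: temperature factor f = -0.054·(14.8) = -0.7992
  sulphur-dioxide contribution → 9.189 μm/a
  chloride contribution → 22.4 μm/a
  total first-year rate 31.59 μm/a
  mass loss = 31.59 μm/a × 7.85 g/cm³ = 248 g·m⁻²·a⁻¹
zinc: f(T) = -0.071·(T−10) [T>10 °C] = -1.0508
  sulphur-dioxide contribution → 0.4232 μm/a
  chloride contribution → 1.232 μm/a
  ⇒ r_corr(zinc) = 1.655 μm/a
  mass loss = 1.655 μm/a × 7.14 g/cm³ = 11.82 g·m⁻²·a⁻¹
copper: temperature factor f = -0.080·(14.8) = -1.1840
  sulphur-dioxide contribution → 0.3549 μm/a
  chloride contribution → 1.476 μm/a
  ⇒ r_corr(copper) = 1.831 μm/a
  mass loss = 1.831 μm/a × 8.96 g/cm³ = 16.4 g·m⁻²·a⁻¹
Ordering by g·m⁻²·a⁻¹: carbon steel (248) > copper (16.4) > zinc (11.8)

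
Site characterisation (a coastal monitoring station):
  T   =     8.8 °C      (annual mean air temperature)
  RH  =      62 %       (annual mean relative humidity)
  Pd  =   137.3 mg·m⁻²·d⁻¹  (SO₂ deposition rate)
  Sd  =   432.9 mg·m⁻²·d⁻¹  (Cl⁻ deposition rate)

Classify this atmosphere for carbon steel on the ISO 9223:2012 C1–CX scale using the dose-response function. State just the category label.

carbon steel: temperature factor f = +0.150·(-1.2) = -0.1800
  Pd branch = 1.77·Pd^0.52·e^(0.02·RH+f) = 66.06 μm/a
  Cl⁻ term: 0.102·432.9^0.62·exp(0.033·62+0.04·8.8) = 48.37
  sum: 66.06 + 48.37 → r_corr = 114.4 μm/a
ISO 9223 Table 2 (carbon steel): 80 < 114 ≤ 200 μm/a ⇒ C5

C5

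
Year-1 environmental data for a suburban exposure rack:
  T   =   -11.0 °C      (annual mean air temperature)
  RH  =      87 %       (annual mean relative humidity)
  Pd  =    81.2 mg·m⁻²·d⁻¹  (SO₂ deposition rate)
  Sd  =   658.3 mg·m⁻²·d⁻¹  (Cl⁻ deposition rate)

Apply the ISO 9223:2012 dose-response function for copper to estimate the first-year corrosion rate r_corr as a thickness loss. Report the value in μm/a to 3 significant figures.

r_corr = 0.990 μm/a

copper: temperature factor f = +0.126·(-21.0) = -2.6460
  SO₂ term: 0.0053·81.2^0.26·exp(0.059·87-2.6460) = 0.1999
  Cl⁻ term: 0.01025·658.3^0.27·exp(0.036·87+0.049·-11.0) = 0.7904
  sum: 0.1999 + 0.7904 → r_corr = 0.9903 μm/a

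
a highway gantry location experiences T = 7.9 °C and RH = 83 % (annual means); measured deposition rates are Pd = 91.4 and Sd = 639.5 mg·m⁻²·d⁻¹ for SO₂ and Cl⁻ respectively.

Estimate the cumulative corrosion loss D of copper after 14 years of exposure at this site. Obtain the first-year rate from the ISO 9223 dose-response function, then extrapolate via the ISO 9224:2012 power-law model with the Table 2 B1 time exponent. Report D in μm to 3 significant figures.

copper: f(T) = +0.126·(T−10) [T≤10 °C] = -0.2646
  sulphur-dioxide contribution → 1.762 μm/a
  chloride contribution → 1.714 μm/a
  total first-year rate 3.476 μm/a
Long-term exponent b (ISO 9224 Table 2, B1) = 0.667
  D(14) = 3.476 × 14^0.667 = 3.476 × 5.814 = 20.21 μm

D(14) = 20.2 μm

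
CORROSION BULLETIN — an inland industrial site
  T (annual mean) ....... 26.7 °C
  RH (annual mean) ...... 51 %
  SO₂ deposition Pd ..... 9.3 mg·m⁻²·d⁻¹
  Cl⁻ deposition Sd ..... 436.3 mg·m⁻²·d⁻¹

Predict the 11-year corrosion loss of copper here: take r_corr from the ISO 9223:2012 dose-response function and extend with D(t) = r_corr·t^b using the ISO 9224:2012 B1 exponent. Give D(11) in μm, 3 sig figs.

copper: temperature factor f = -0.080·(16.7) = -1.3360
  SO₂ term: 0.0053·9.3^0.26·exp(0.059·51-1.3360) = 0.05043
  Sd branch = 0.01025·Sd^0.27·e^(0.036·RH+0.049·T) = 1.227 μm/a
  sum: 0.05043 + 1.227 → r_corr = 1.278 μm/a
ISO 9224: D(t) = r_corr · t^b with b = 0.667 (copper, B1)
  D(11) = 1.278 × 11^0.667 = 1.278 × 4.95 = 6.326 μm

D(11) = 6.33 μm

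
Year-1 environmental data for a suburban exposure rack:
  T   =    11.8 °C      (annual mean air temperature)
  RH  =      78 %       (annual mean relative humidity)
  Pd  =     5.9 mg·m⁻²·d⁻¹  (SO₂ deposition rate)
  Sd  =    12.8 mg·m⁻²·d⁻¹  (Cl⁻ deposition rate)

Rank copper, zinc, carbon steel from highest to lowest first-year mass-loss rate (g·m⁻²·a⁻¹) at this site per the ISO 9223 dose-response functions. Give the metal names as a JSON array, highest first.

copper: f(T) = -0.080·(T−10) [T>10 °C] = -0.1440
  Pd branch = 0.0053·Pd^0.26·e^(0.059·RH+f) = 0.7257 μm/a
  Cl⁻ term: 0.01025·12.8^0.27·exp(0.036·78+0.049·11.8) = 0.6029
  r_corr = 0.7257 + 0.6029 = 1.329 μm/a
  mass loss = 1.329 μm/a × 8.96 g/cm³ = 11.91 g·m⁻²·a⁻¹
zinc: f(T) = -0.071·(T−10) [T>10 °C] = -0.1278
  SO₂ term: 0.0129·5.9^0.44·exp(0.046·78-0.1278) = 0.8964
  Cl⁻ term: 0.0175·12.8^0.57·exp(0.008·78+0.085·11.8) = 0.3808
  sum: 0.8964 + 0.3808 → r_corr = 1.277 μm/a
  mass loss = 1.277 μm/a × 7.14 g/cm³ = 9.12 g·m⁻²·a⁻¹
carbon steel: temperature factor f = -0.054·(1.8) = -0.0972
  Pd branch = 1.77·Pd^0.52·e^(0.02·RH+f) = 19.24 μm/a
  Sd branch = 0.102·Sd^0.62·e^(0.033·RH+0.04·T) = 10.42 μm/a
  sum: 19.24 + 10.42 → r_corr = 29.66 μm/a
  mass loss = 29.66 μm/a × 7.85 g/cm³ = 232.8 g·m⁻²·a⁻¹
Ordering by g·m⁻²·a⁻¹: carbon steel (233) > copper (11.9) > zinc (9.12)

["carbon steel", "copper", "zinc"]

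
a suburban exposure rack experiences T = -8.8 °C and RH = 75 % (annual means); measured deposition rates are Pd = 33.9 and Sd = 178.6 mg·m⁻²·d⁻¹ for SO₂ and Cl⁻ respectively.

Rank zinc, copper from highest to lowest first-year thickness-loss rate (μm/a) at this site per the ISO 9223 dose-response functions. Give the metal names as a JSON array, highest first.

zinc: T≤10 °C ⇒ hinge +0.038·(-8.8−10) = -0.7144
  Pd branch = 0.0129·Pd^0.44·e^(0.046·RH+f) = 0.9374 μm/a
  Cl⁻ term: 0.0175·178.6^0.57·exp(0.008·75+0.085·-8.8) = 0.29
  r_corr = 0.9374 + 0.29 = 1.227 μm/a
copper: f(T) = +0.126·(T−10) [T≤10 °C] = -2.3688
  Pd branch = 0.0053·Pd^0.26·e^(0.059·RH+f) = 0.1035 μm/a
  Cl⁻ term: 0.01025·178.6^0.27·exp(0.036·75+0.049·-8.8) = 0.4018
  r_corr = 0.1035 + 0.4018 = 0.5054 μm/a
Ordering by μm/a: zinc (1.23) > copper (0.505)

["zinc", "copper"]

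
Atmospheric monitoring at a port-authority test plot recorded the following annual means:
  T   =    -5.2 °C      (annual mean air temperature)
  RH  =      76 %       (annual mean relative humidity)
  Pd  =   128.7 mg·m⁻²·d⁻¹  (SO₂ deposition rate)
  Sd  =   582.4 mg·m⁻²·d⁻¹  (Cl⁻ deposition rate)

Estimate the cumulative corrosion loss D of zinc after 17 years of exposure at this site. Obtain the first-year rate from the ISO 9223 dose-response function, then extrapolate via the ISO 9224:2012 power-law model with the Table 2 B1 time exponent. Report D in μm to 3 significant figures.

D(17) = 28.1 μm

zinc: T≤10 °C ⇒ hinge +0.038·(-5.2−10) = -0.5776
  Pd branch = 0.0129·Pd^0.44·e^(0.046·RH+f) = 2.024 μm/a
  Sd branch = 0.0175·Sd^0.57·e^(0.008·RH+0.085·T) = 0.7786 μm/a
  r_corr = 2.024 + 0.7786 = 2.803 μm/a
Power-law: D(17) = r_corr · 17^0.813
  D(17) = 2.803 × 17^0.813 = 2.803 × 10.01 = 28.05 μm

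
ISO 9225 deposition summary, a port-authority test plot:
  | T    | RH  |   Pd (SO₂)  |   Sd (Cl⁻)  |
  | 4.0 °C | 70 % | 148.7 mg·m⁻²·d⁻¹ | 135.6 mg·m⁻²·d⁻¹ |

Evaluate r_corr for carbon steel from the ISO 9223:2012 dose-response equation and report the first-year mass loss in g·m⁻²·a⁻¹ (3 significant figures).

r_corr = 507 g·m⁻²·a⁻¹

carbon steel: T≤10 °C ⇒ hinge +0.150·(4.0−10) = -0.9000
  Pd branch = 1.77·Pd^0.52·e^(0.02·RH+f) = 39.33 μm/a
  Sd branch = 0.102·Sd^0.62·e^(0.033·RH+0.04·T) = 25.31 μm/a
  sum: 39.33 + 25.31 → r_corr = 64.64 μm/a
Convert to mass loss: 64.64 μm/a × 7.85 g/cm³ = 507.4 g·m⁻²·a⁻¹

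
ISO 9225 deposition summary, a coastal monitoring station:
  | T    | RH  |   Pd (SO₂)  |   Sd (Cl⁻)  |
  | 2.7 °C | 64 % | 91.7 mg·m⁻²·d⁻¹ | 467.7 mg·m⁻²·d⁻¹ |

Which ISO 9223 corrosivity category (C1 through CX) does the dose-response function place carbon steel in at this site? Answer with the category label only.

carbon steel: temperature factor f = +0.150·(-7.3) = -1.0950
  SO₂ term: 1.77·91.7^0.52·exp(0.02·64-1.0950) = 22.32
  Sd branch = 0.102·Sd^0.62·e^(0.033·RH+0.04·T) = 42.47 μm/a
  sum: 22.32 + 42.47 → r_corr = 64.8 μm/a
64.8 μm/a falls in (50, 80] for carbon steel → category C4

C4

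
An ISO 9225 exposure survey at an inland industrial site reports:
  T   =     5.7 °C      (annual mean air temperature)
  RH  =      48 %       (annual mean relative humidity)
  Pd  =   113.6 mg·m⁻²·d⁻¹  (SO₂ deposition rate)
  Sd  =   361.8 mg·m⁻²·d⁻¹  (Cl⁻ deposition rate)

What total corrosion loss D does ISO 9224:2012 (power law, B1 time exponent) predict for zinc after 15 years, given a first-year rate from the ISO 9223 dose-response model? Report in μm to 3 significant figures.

zinc: T≤10 °C ⇒ hinge +0.038·(5.7−10) = -0.1634
  SO₂ term: 0.0129·113.6^0.44·exp(0.046·48-0.1634) = 0.7997
  Cl⁻ term: 0.0175·361.8^0.57·exp(0.008·48+0.085·5.7) = 1.198
  r_corr = 0.7997 + 1.198 = 1.998 μm/a
Long-term exponent b (ISO 9224 Table 2, B1) = 0.813
  D(15) = 1.998 × 15^0.813 = 1.998 × 9.04 = 18.06 μm

D(15) = 18.1 μm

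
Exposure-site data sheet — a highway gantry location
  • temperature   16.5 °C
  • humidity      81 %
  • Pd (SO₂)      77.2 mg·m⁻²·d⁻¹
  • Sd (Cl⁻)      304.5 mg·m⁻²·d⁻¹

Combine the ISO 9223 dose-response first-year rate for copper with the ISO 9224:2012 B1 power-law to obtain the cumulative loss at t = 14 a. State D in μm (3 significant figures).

D(14) = 18.3 μm

copper: temperature factor f = -0.080·(6.5) = -0.5200
  Pd branch = 0.0053·Pd^0.26·e^(0.059·RH+f) = 1.161 μm/a
  Sd branch = 0.01025·Sd^0.27·e^(0.036·RH+0.049·T) = 1.99 μm/a
  r_corr = 1.161 + 1.99 = 3.151 μm/a
Power-law: D(14) = r_corr · 14^0.667
  D(14) = 3.151 × 14^0.667 = 3.151 × 5.814 = 18.32 μm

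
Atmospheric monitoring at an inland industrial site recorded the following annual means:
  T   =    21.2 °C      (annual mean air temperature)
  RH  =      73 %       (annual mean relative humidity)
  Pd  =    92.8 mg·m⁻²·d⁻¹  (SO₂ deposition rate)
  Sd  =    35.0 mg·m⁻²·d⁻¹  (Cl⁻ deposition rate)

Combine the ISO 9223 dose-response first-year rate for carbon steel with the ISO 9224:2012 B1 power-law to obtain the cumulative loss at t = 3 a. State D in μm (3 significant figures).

D(3) = 121 μm

carbon steel: temperature factor f = -0.054·(11.2) = -0.6048
  SO₂ term: 1.77·92.8^0.52·exp(0.02·73-0.6048) = 43.9
  Cl⁻ term: 0.102·35.0^0.62·exp(0.033·73+0.04·21.2) = 24.01
  sum: 43.9 + 24.01 → r_corr = 67.92 μm/a
Long-term exponent b (ISO 9224 Table 2, B1) = 0.523
  D(3) = 67.92 × 3^0.523 = 67.92 × 1.776 = 120.6 μm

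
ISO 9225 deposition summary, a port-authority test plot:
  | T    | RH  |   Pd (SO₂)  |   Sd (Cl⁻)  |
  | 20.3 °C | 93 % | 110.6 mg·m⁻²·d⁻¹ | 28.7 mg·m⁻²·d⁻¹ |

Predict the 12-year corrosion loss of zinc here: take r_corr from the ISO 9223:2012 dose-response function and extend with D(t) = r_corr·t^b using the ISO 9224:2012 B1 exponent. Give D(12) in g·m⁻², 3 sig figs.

D(12) = 267 g·m⁻²

zinc: temperature factor f = -0.071·(10.3) = -0.7313
  SO₂ term: 0.0129·110.6^0.44·exp(0.046·93-0.7313) = 3.549
  Cl⁻ term: 0.0175·28.7^0.57·exp(0.008·93+0.085·20.3) = 1.401
  r_corr = 3.549 + 1.401 = 4.951 μm/a
Power-law: D(12) = r_corr · 12^0.813
  D(12) = 4.951 × 12^0.813 = 4.951 × 7.54 = 37.33 μm
  Mass loss = 37.33 μm × 7.14 g/cm³ = 266.5 g·m⁻²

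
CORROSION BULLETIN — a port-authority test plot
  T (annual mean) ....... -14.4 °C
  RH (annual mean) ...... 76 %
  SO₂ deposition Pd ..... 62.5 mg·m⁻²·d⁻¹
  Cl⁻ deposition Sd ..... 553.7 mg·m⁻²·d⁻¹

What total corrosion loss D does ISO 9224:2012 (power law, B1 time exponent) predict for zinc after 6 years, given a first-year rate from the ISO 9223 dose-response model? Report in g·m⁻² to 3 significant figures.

zinc: temperature factor f = +0.038·(-24.4) = -0.9272
  sulphur-dioxide contribution → 1.038 μm/a
  chloride contribution → 0.3461 μm/a
  ⇒ r_corr(zinc) = 1.385 μm/a
ISO 9224: D(t) = r_corr · t^b with b = 0.813 (zinc, B1)
  D(6) = 1.385 × 6^0.813 = 1.385 × 4.292 = 5.942 μm
  Mass loss = 5.942 μm × 7.14 g/cm³ = 42.43 g·m⁻²

D(6) = 42.4 g·m⁻²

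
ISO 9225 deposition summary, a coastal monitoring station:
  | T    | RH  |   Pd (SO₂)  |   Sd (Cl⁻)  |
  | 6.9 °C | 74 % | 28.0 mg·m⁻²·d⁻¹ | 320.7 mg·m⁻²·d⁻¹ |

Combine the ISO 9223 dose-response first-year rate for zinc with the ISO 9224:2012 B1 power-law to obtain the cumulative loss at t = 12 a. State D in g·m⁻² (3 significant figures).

D(12) = 163 g·m⁻²

zinc: T≤10 °C ⇒ hinge +0.038·(6.9−10) = -0.1178
  sulphur-dioxide contribution → 1.495 μm/a
  chloride contribution → 1.525 μm/a
  total first-year rate 3.02 μm/a
Long-term exponent b (ISO 9224 Table 2, B1) = 0.813
  D(12) = 3.02 × 12^0.813 = 3.02 × 7.54 = 22.77 μm
  Mass loss = 22.77 μm × 7.14 g/cm³ = 162.6 g·m⁻²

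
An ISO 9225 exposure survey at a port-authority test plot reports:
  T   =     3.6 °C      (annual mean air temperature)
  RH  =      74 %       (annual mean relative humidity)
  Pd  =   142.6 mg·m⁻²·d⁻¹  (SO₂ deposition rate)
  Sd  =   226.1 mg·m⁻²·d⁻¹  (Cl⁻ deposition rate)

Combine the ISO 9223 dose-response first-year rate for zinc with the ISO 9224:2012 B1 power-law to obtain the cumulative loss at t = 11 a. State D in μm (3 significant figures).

D(11) = 25.6 μm

zinc: temperature factor f = +0.038·(-6.4) = -0.2432
  sulphur-dioxide contribution → 2.698 μm/a
  chloride contribution → 0.944 μm/a
  ⇒ r_corr(zinc) = 3.643 μm/a
Power-law: D(11) = r_corr · 11^0.813
  D(11) = 3.643 × 11^0.813 = 3.643 × 7.025 = 25.59 μm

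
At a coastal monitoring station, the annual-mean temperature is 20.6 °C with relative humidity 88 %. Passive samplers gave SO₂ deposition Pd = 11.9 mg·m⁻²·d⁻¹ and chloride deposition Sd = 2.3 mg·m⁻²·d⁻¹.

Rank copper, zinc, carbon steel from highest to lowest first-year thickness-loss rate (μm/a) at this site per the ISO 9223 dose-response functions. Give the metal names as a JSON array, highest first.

["carbon steel", "copper", "zinc"]

copper: temperature factor f = -0.080·(10.6) = -0.8480
  sulphur-dioxide contribution → 0.7771 μm/a
  chloride contribution → 0.8368 μm/a
  ⇒ r_corr(copper) = 1.614 μm/a
zinc: temperature factor f = -0.071·(10.6) = -0.7526
  sulphur-dioxide contribution → 1.035 μm/a
  chloride contribution → 0.3277 μm/a
  ⇒ r_corr(zinc) = 1.363 μm/a
carbon steel: f(T) = -0.054·(T−10) [T>10 °C] = -0.5724
  sulphur-dioxide contribution → 21.04 μm/a
  chloride contribution → 7.111 μm/a
  total first-year rate 28.15 μm/a
Ordering by μm/a: carbon steel (28.1) > copper (1.61) > zinc (1.36)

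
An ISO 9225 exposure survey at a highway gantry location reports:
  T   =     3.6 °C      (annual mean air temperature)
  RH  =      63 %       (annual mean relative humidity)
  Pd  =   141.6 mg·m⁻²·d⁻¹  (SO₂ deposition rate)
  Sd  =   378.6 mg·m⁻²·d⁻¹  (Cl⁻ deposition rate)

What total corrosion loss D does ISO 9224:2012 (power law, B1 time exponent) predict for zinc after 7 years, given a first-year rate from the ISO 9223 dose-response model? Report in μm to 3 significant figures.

zinc: T≤10 °C ⇒ hinge +0.038·(3.6−10) = -0.2432
  Pd branch = 0.0129·Pd^0.44·e^(0.046·RH+f) = 1.622 μm/a
  Sd branch = 0.0175·Sd^0.57·e^(0.008·RH+0.085·T) = 1.16 μm/a
  sum: 1.622 + 1.16 → r_corr = 2.782 μm/a
Long-term exponent b (ISO 9224 Table 2, B1) = 0.813
  D(7) = 2.782 × 7^0.813 = 2.782 × 4.865 = 13.53 μm

D(7) = 13.5 μm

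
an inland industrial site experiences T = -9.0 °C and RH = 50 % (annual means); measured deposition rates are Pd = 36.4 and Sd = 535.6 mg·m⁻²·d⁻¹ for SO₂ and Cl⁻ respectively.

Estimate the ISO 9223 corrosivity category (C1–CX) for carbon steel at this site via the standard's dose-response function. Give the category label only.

C2

carbon steel: T≤10 °C ⇒ hinge +0.150·(-9.0−10) = -2.8500
  Pd branch = 1.77·Pd^0.52·e^(0.02·RH+f) = 1.804 μm/a
  Sd branch = 0.102·Sd^0.62·e^(0.033·RH+0.04·T) = 18.23 μm/a
  r_corr = 1.804 + 18.23 = 20.03 μm/a
ISO 9223 Table 2 (carbon steel): 1.3 < 20 ≤ 25 μm/a ⇒ C2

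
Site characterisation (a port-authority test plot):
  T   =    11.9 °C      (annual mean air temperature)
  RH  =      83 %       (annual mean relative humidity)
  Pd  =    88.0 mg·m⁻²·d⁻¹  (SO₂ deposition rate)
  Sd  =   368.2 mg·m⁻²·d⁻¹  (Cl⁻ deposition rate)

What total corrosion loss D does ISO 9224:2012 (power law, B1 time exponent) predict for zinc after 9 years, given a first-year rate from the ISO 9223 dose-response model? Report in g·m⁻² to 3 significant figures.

zinc: temperature factor f = -0.071·(1.9) = -0.1349
  sulphur-dioxide contribution → 3.679 μm/a
  chloride contribution → 2.712 μm/a
  ⇒ r_corr(zinc) = 6.391 μm/a
Power-law: D(9) = r_corr · 9^0.813
  D(9) = 6.391 × 9^0.813 = 6.391 × 5.968 = 38.14 μm
  Mass loss = 38.14 μm × 7.14 g/cm³ = 272.3 g·m⁻²

D(9) = 272 g·m⁻²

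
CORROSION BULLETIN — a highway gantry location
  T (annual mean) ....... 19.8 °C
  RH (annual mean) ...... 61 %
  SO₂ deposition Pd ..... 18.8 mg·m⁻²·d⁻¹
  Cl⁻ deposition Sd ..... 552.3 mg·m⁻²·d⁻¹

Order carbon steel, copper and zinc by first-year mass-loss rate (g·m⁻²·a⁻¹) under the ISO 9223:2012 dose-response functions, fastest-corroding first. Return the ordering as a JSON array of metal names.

["carbon steel", "zinc", "copper"]

carbon steel: T>10 °C ⇒ hinge -0.054·(19.8−10) = -0.5292
  sulphur-dioxide contribution → 16.24 μm/a
  chloride contribution → 84.52 μm/a
  total first-year rate 100.8 μm/a
  mass loss = 100.8 μm/a × 7.85 g/cm³ = 790.9 g·m⁻²·a⁻¹
copper: f(T) = -0.080·(T−10) [T>10 °C] = -0.7840
  sulphur-dioxide contribution → 0.1897 μm/a
  chloride contribution → 1.337 μm/a
  total first-year rate 1.527 μm/a
  mass loss = 1.527 μm/a × 8.96 g/cm³ = 13.68 g·m⁻²·a⁻¹
zinc: T>10 °C ⇒ hinge -0.071·(19.8−10) = -0.6958
  sulphur-dioxide contribution → 0.387 μm/a
  chloride contribution → 5.61 μm/a
  total first-year rate 5.997 μm/a
  mass loss = 5.997 μm/a × 7.14 g/cm³ = 42.82 g·m⁻²·a⁻¹
Ordering by g·m⁻²·a⁻¹: carbon steel (791) > zinc (42.8) > copper (13.7)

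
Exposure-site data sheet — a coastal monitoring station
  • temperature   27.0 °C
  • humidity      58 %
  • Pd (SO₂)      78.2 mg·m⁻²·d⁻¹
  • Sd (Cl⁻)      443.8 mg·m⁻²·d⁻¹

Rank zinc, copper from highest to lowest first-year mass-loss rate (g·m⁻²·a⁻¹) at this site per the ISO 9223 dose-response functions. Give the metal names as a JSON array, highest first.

["zinc", "copper"]

zinc: T>10 °C ⇒ hinge -0.071·(27.0−10) = -1.2070
  sulphur-dioxide contribution → 0.3785 μm/a
  chloride contribution → 8.916 μm/a
  ⇒ r_corr(zinc) = 9.294 μm/a
  mass loss = 9.294 μm/a × 7.14 g/cm³ = 66.36 g·m⁻²·a⁻¹
copper: f(T) = -0.080·(T−10) [T>10 °C] = -1.3600
  sulphur-dioxide contribution → 0.1294 μm/a
  chloride contribution → 1.61 μm/a
  total first-year rate 1.739 μm/a
  mass loss = 1.739 μm/a × 8.96 g/cm³ = 15.59 g·m⁻²·a⁻¹
Ordering by g·m⁻²·a⁻¹: zinc (66.4) > copper (15.6)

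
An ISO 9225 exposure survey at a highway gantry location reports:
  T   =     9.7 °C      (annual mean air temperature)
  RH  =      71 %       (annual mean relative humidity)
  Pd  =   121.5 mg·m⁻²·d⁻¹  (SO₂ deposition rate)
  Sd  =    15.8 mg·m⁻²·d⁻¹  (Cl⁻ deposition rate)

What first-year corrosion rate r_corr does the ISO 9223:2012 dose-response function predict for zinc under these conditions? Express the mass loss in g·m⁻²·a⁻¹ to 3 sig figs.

zinc: f(T) = +0.038·(T−10) [T≤10 °C] = -0.0114
  sulphur-dioxide contribution → 2.762 μm/a
  chloride contribution → 0.3396 μm/a
  ⇒ r_corr(zinc) = 3.102 μm/a
Convert to mass loss: 3.102 μm/a × 7.14 g/cm³ = 22.15 g·m⁻²·a⁻¹

r_corr = 22.1 g·m⁻²·a⁻¹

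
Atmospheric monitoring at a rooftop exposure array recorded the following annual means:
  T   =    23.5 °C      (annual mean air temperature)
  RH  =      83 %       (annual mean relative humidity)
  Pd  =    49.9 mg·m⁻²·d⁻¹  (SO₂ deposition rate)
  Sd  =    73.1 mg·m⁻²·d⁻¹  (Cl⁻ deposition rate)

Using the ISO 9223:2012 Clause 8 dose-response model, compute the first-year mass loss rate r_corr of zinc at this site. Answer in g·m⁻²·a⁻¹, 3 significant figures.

r_corr = 29.6 g·m⁻²·a⁻¹

zinc: f(T) = -0.071·(T−10) [T>10 °C] = -0.9585
  SO₂ term: 0.0129·49.9^0.44·exp(0.046·83-0.9585) = 1.258
  Cl⁻ term: 0.0175·73.1^0.57·exp(0.008·83+0.085·23.5) = 2.893
  sum: 1.258 + 2.893 → r_corr = 4.151 μm/a
Convert to mass loss: 4.151 μm/a × 7.14 g/cm³ = 29.64 g·m⁻²·a⁻¹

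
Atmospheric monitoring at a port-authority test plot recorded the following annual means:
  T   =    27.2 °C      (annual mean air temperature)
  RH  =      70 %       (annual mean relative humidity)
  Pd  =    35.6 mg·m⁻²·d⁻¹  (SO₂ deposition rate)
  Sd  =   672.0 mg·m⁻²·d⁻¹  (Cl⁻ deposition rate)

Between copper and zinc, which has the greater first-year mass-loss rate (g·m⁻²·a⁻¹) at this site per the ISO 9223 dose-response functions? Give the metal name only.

zinc

copper: f(T) = -0.080·(T−10) [T>10 °C] = -1.3760
  SO₂ term: 0.0053·35.6^0.26·exp(0.059·70-1.3760) = 0.2107
  Cl⁻ term: 0.01025·672.0^0.27·exp(0.036·70+0.049·27.2) = 2.801
  sum: 0.2107 + 2.801 → r_corr = 3.012 μm/a
  mass loss = 3.012 μm/a × 8.96 g/cm³ = 26.99 g·m⁻²·a⁻¹
zinc: temperature factor f = -0.071·(17.2) = -1.2212
  Pd branch = 0.0129·Pd^0.44·e^(0.046·RH+f) = 0.4585 μm/a
  Cl⁻ term: 0.0175·672.0^0.57·exp(0.008·70+0.085·27.2) = 12.65
  sum: 0.4585 + 12.65 → r_corr = 13.1 μm/a
  mass loss = 13.1 μm/a × 7.14 g/cm³ = 93.56 g·m⁻²·a⁻¹
Ordering by g·m⁻²·a⁻¹: zinc (93.6) > copper (27)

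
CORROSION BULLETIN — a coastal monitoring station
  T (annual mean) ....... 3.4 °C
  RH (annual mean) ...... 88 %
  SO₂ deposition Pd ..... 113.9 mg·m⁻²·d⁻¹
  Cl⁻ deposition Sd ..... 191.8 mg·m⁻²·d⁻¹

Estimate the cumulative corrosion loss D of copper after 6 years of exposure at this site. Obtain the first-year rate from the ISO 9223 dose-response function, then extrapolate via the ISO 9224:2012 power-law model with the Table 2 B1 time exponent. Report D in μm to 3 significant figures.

copper: temperature factor f = +0.126·(-6.6) = -0.8316
  Pd branch = 0.0053·Pd^0.26·e^(0.059·RH+f) = 1.421 μm/a
  Cl⁻ term: 0.01025·191.8^0.27·exp(0.036·88+0.049·3.4) = 1.189
  sum: 1.421 + 1.189 → r_corr = 2.611 μm/a
Power-law: D(6) = r_corr · 6^0.667
  D(6) = 2.611 × 6^0.667 = 2.611 × 3.304 = 8.625 μm

D(6) = 8.62 μm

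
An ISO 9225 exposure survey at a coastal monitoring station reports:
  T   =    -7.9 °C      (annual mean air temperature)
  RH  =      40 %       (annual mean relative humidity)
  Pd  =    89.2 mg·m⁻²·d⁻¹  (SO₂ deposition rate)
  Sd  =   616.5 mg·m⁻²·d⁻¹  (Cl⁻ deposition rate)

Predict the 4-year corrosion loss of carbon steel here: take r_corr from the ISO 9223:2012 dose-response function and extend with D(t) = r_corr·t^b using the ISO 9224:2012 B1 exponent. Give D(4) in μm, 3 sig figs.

D(4) = 36.6 μm

carbon steel: T≤10 °C ⇒ hinge +0.150·(-7.9−10) = -2.6850
  sulphur-dioxide contribution → 2.777 μm/a
  chloride contribution → 14.94 μm/a
  ⇒ r_corr(carbon steel) = 17.72 μm/a
Long-term exponent b (ISO 9224 Table 2, B1) = 0.523
  D(4) = 17.72 × 4^0.523 = 17.72 × 2.065 = 36.58 μm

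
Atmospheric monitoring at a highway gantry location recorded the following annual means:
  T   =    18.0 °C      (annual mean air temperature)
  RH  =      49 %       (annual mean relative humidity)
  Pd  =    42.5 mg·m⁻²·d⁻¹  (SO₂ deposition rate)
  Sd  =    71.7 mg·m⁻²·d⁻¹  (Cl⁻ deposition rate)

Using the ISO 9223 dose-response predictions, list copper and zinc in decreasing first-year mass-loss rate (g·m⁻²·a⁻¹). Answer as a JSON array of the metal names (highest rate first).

["zinc", "copper"]

copper: temperature factor f = -0.080·(8.0) = -0.6400
  SO₂ term: 0.0053·42.5^0.26·exp(0.059·49-0.6400) = 0.1334
  Sd branch = 0.01025·Sd^0.27·e^(0.036·RH+0.049·T) = 0.458 μm/a
  r_corr = 0.1334 + 0.458 = 0.5914 μm/a
  mass loss = 0.5914 μm/a × 8.96 g/cm³ = 5.299 g·m⁻²·a⁻¹
zinc: temperature factor f = -0.071·(8.0) = -0.5680
  Pd branch = 0.0129·Pd^0.44·e^(0.046·RH+f) = 0.3625 μm/a
  Sd branch = 0.0175·Sd^0.57·e^(0.008·RH+0.085·T) = 1.366 μm/a
  sum: 0.3625 + 1.366 → r_corr = 1.728 μm/a
  mass loss = 1.728 μm/a × 7.14 g/cm³ = 12.34 g·m⁻²·a⁻¹
Ordering by g·m⁻²·a⁻¹: zinc (12.3) > copper (5.3)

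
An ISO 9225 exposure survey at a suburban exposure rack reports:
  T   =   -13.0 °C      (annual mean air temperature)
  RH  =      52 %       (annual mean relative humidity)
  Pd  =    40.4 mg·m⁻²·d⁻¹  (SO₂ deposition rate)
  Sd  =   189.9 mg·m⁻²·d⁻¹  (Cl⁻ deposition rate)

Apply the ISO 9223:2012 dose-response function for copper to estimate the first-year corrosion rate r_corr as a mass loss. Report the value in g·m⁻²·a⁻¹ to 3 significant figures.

r_corr = 1.45 g·m⁻²·a⁻¹

copper: temperature factor f = +0.126·(-23.0) = -2.8980
  SO₂ term: 0.0053·40.4^0.26·exp(0.059·52-2.8980) = 0.01643
  Cl⁻ term: 0.01025·189.9^0.27·exp(0.036·52+0.049·-13.0) = 0.1453
  sum: 0.01643 + 0.1453 → r_corr = 0.1617 μm/a
Convert to mass loss: 0.1617 μm/a × 8.96 g/cm³ = 1.449 g·m⁻²·a⁻¹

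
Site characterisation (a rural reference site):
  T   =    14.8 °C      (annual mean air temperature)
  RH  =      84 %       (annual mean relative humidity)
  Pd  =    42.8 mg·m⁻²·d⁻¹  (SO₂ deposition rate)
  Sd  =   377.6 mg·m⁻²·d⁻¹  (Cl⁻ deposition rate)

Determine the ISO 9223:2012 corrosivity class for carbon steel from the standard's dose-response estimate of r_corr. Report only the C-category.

carbon steel: temperature factor f = -0.054·(4.8) = -0.2592
  Pd branch = 1.77·Pd^0.52·e^(0.02·RH+f) = 51.69 μm/a
  Cl⁻ term: 0.102·377.6^0.62·exp(0.033·84+0.04·14.8) = 116.8
  r_corr = 51.69 + 116.8 = 168.5 μm/a
Category bounds: 80…200 μm/a bracket r_corr ⇒ C5

C5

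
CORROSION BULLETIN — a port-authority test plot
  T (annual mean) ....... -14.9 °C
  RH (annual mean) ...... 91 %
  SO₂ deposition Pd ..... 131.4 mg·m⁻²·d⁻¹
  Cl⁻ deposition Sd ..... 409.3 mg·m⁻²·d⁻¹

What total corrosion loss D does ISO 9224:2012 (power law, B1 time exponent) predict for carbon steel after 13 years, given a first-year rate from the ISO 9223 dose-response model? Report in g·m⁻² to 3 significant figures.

carbon steel: temperature factor f = +0.150·(-24.9) = -3.7350
  sulphur-dioxide contribution → 3.296 μm/a
  chloride contribution → 47.14 μm/a
  total first-year rate 50.44 μm/a
ISO 9224: D(t) = r_corr · t^b with b = 0.523 (carbon steel, B1)
  D(13) = 50.44 × 13^0.523 = 50.44 × 3.825 = 192.9 μm
  Mass loss = 192.9 μm × 7.85 g/cm³ = 1514 g·m⁻²

D(13) = 1.51e+03 g·m⁻²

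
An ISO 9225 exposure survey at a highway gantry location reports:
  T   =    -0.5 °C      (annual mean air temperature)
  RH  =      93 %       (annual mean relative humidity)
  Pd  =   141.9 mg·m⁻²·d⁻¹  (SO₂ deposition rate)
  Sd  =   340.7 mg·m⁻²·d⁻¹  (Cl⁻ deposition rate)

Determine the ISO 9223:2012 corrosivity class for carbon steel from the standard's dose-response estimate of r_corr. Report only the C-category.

carbon steel: T≤10 °C ⇒ hinge +0.150·(-0.5−10) = -1.5750
  sulphur-dioxide contribution → 30.96 μm/a
  chloride contribution → 79.95 μm/a
  total first-year rate 110.9 μm/a
111 μm/a falls in (80, 200] for carbon steel → category C5

C5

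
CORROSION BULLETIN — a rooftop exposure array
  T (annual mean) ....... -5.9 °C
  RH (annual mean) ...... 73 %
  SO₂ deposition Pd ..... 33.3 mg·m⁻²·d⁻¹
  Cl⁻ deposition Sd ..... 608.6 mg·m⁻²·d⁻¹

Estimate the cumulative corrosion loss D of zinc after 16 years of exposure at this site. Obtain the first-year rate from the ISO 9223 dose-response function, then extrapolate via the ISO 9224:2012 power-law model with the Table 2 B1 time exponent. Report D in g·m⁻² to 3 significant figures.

zinc: temperature factor f = +0.038·(-15.9) = -0.6042
  sulphur-dioxide contribution → 0.9472 μm/a
  chloride contribution → 0.7344 μm/a
  total first-year rate 1.682 μm/a
Long-term exponent b (ISO 9224 Table 2, B1) = 0.813
  D(16) = 1.682 × 16^0.813 = 1.682 × 9.527 = 16.02 μm
  Mass loss = 16.02 μm × 7.14 g/cm³ = 114.4 g·m⁻²

D(16) = 114 g·m⁻²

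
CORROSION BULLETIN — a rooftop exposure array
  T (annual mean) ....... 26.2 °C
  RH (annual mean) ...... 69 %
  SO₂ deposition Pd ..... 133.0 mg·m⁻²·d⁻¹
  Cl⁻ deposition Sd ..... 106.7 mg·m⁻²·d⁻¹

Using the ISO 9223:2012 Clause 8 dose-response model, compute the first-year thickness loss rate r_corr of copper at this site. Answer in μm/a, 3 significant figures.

r_corr = 1.87 μm/a

copper: f(T) = -0.080·(T−10) [T>10 °C] = -1.2960
  sulphur-dioxide contribution → 0.3031 μm/a
  chloride contribution → 1.566 μm/a
  total first-year rate 1.869 μm/a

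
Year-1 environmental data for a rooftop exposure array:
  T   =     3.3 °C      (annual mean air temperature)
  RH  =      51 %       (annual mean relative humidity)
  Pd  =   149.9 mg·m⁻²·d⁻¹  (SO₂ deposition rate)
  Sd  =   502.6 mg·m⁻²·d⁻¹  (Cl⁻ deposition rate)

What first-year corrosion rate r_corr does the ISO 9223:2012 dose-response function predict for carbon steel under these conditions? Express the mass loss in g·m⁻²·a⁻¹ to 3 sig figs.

r_corr = 423 g·m⁻²·a⁻¹

carbon steel: f(T) = +0.150·(T−10) [T≤10 °C] = -1.0050
  SO₂ term: 1.77·149.9^0.52·exp(0.02·51-1.0050) = 24.32
  Sd branch = 0.102·Sd^0.62·e^(0.033·RH+0.04·T) = 29.62 μm/a
  sum: 24.32 + 29.62 → r_corr = 53.94 μm/a
Convert to mass loss: 53.94 μm/a × 7.85 g/cm³ = 423.4 g·m⁻²·a⁻¹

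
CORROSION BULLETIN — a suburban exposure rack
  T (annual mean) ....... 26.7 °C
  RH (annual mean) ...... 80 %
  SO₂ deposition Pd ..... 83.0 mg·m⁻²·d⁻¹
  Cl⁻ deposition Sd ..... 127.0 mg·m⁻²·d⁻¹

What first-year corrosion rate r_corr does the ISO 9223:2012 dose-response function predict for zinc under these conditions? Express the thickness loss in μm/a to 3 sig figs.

zinc: temperature factor f = -0.071·(16.7) = -1.1857
  Pd branch = 0.0129·Pd^0.44·e^(0.046·RH+f) = 1.092 μm/a
  Cl⁻ term: 0.0175·127.0^0.57·exp(0.008·80+0.085·26.7) = 5.079
  r_corr = 1.092 + 5.079 = 6.171 μm/a

r_corr = 6.17 μm/a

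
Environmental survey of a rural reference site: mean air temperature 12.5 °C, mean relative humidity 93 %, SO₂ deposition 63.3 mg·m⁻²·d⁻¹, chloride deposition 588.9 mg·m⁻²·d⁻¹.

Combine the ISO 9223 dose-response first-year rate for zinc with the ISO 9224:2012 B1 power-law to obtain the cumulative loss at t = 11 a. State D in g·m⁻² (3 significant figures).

D(11) = 445 g·m⁻²

zinc: T>10 °C ⇒ hinge -0.071·(12.5−10) = -0.1775
  Pd branch = 0.0129·Pd^0.44·e^(0.046·RH+f) = 4.831 μm/a
  Sd branch = 0.0175·Sd^0.57·e^(0.008·RH+0.085·T) = 4.041 μm/a
  sum: 4.831 + 4.041 → r_corr = 8.872 μm/a
Power-law: D(11) = r_corr · 11^0.813
  D(11) = 8.872 × 11^0.813 = 8.872 × 7.025 = 62.33 μm
  Mass loss = 62.33 μm × 7.14 g/cm³ = 445 g·m⁻²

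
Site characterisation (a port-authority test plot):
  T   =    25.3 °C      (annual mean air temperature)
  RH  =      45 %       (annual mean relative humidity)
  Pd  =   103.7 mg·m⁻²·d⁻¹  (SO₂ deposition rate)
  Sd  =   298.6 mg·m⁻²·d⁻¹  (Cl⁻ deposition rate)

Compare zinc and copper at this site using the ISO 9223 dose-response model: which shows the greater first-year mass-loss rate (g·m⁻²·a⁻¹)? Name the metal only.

zinc: f(T) = -0.071·(T−10) [T>10 °C] = -1.0863
  Pd branch = 0.0129·Pd^0.44·e^(0.046·RH+f) = 0.2659 μm/a
  Cl⁻ term: 0.0175·298.6^0.57·exp(0.008·45+0.085·25.3) = 5.548
  r_corr = 0.2659 + 5.548 = 5.814 μm/a
  mass loss = 5.814 μm/a × 7.14 g/cm³ = 41.51 g·m⁻²·a⁻¹
copper: f(T) = -0.080·(T−10) [T>10 °C] = -1.2240
  SO₂ term: 0.0053·103.7^0.26·exp(0.059·45-1.2240) = 0.07411
  Sd branch = 0.01025·Sd^0.27·e^(0.036·RH+0.049·T) = 0.8336 μm/a
  r_corr = 0.07411 + 0.8336 = 0.9077 μm/a
  mass loss = 0.9077 μm/a × 8.96 g/cm³ = 8.133 g·m⁻²·a⁻¹
Ordering by g·m⁻²·a⁻¹: zinc (41.5) > copper (8.13)

zinc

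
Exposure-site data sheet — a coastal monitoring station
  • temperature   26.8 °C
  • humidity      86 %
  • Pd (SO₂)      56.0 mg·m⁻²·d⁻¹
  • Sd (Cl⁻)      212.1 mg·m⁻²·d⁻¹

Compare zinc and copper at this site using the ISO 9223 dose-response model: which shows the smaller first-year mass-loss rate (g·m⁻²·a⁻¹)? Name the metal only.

copper

zinc: T>10 °C ⇒ hinge -0.071·(26.8−10) = -1.1928
  SO₂ term: 0.0129·56.0^0.44·exp(0.046·86-1.1928) = 1.202
  Cl⁻ term: 0.0175·212.1^0.57·exp(0.008·86+0.085·26.8) = 7.199
  r_corr = 1.202 + 7.199 = 8.401 μm/a
  mass loss = 8.401 μm/a × 7.14 g/cm³ = 59.98 g·m⁻²·a⁻¹
copper: temperature factor f = -0.080·(16.8) = -1.3440
  Pd branch = 0.0053·Pd^0.26·e^(0.059·RH+f) = 0.6291 μm/a
  Sd branch = 0.01025·Sd^0.27·e^(0.036·RH+0.049·T) = 3.579 μm/a
  r_corr = 0.6291 + 3.579 = 4.208 μm/a
  mass loss = 4.208 μm/a × 8.96 g/cm³ = 37.71 g·m⁻²·a⁻¹
Ordering by g·m⁻²·a⁻¹: zinc (60) > copper (37.7)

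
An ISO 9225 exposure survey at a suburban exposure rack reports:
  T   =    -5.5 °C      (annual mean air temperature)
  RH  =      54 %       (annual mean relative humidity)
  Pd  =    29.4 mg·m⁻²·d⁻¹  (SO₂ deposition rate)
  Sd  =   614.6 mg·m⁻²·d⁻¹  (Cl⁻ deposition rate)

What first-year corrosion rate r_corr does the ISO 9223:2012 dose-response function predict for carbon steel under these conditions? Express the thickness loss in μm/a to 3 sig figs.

r_corr = 29.0 μm/a

carbon steel: temperature factor f = +0.150·(-15.5) = -2.3250
  SO₂ term: 1.77·29.4^0.52·exp(0.02·54-2.3250) = 2.957
  Cl⁻ term: 0.102·614.6^0.62·exp(0.033·54+0.04·-5.5) = 26.06
  sum: 2.957 + 26.06 → r_corr = 29.01 μm/a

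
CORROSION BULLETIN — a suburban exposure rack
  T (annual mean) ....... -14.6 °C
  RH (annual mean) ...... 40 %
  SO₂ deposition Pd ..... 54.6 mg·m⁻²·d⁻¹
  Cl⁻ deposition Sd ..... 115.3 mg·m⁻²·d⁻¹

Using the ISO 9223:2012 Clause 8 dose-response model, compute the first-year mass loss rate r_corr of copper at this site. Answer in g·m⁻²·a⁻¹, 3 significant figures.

copper: f(T) = +0.126·(T−10) [T≤10 °C] = -3.0996
  Pd branch = 0.0053·Pd^0.26·e^(0.059·RH+f) = 0.007157 μm/a
  Cl⁻ term: 0.01025·115.3^0.27·exp(0.036·40+0.049·-14.6) = 0.07623
  r_corr = 0.007157 + 0.07623 = 0.08338 μm/a
Convert to mass loss: 0.08338 μm/a × 8.96 g/cm³ = 0.7471 g·m⁻²·a⁻¹

r_corr = 0.747 g·m⁻²·a⁻¹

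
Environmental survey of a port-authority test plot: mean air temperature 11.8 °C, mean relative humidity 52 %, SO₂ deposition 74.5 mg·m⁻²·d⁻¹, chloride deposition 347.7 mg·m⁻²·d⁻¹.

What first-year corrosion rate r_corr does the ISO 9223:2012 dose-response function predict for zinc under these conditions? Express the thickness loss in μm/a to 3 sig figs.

r_corr = 2.86 μm/a

zinc: f(T) = -0.071·(T−10) [T>10 °C] = -0.1278
  Pd branch = 0.0129·Pd^0.44·e^(0.046·RH+f) = 0.8273 μm/a
  Cl⁻ term: 0.0175·347.7^0.57·exp(0.008·52+0.085·11.8) = 2.031
  r_corr = 0.8273 + 2.031 = 2.859 μm/a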